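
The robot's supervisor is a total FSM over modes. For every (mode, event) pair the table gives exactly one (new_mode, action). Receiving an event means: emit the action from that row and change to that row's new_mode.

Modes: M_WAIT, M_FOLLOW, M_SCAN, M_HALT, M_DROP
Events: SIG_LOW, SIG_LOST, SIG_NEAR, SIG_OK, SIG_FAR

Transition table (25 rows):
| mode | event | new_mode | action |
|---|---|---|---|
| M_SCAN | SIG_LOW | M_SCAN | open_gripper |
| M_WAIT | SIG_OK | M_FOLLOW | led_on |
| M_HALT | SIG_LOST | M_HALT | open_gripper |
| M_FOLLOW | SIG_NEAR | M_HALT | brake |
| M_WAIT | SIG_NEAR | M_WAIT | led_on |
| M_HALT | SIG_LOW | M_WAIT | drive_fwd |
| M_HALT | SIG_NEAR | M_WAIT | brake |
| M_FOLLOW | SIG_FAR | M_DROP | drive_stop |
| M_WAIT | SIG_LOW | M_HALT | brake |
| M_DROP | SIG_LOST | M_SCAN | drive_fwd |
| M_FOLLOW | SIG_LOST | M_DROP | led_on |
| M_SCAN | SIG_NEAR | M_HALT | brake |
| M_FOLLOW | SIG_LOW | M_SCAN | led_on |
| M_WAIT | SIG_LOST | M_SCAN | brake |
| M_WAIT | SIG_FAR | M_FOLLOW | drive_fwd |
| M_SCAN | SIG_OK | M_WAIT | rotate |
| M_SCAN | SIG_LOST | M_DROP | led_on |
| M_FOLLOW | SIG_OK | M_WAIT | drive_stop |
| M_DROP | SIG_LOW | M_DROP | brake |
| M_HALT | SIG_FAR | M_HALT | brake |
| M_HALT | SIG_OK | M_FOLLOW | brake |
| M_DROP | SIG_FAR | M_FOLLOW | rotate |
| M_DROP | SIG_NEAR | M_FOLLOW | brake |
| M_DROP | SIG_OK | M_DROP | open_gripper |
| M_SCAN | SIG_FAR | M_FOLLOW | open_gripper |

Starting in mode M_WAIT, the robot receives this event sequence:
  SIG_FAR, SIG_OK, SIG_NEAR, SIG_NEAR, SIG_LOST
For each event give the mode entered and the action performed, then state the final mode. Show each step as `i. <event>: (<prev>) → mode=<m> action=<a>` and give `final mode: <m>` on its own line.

1. SIG_FAR: (M_WAIT) → mode=M_FOLLOW action=drive_fwd
2. SIG_OK: (M_FOLLOW) → mode=M_WAIT action=drive_stop
3. SIG_NEAR: (M_WAIT) → mode=M_WAIT action=led_on
4. SIG_NEAR: (M_WAIT) → mode=M_WAIT action=led_on
5. SIG_LOST: (M_WAIT) → mode=M_SCAN action=brake

final mode: M_SCAN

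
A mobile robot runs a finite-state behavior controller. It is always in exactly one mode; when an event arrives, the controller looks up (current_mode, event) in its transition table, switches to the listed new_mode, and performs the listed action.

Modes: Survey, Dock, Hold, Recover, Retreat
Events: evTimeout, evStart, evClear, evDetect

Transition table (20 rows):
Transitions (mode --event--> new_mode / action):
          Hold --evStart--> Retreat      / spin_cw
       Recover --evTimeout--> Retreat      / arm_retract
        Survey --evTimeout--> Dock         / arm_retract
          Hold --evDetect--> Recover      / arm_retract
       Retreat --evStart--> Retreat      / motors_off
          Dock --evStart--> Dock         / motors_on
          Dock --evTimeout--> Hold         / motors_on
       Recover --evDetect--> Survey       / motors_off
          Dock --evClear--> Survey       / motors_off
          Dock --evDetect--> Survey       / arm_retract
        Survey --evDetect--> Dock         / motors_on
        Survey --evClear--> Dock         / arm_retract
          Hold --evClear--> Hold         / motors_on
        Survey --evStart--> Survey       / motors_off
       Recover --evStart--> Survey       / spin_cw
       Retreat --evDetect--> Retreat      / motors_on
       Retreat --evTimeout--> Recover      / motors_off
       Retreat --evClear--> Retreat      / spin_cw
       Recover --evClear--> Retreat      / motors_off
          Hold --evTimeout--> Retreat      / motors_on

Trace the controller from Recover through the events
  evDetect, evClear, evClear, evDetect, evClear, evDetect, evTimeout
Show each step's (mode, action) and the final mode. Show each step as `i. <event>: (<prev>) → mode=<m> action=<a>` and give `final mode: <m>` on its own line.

final mode: Hold

1. evDetect: (Recover) → mode=Survey action=motors_off
2. evClear: (Survey) → mode=Dock action=arm_retract
3. evClear: (Dock) → mode=Survey action=motors_off
4. evDetect: (Survey) → mode=Dock action=motors_on
5. evClear: (Dock) → mode=Survey action=motors_off
6. evDetect: (Survey) → mode=Dock action=motors_on
7. evTimeout: (Dock) → mode=Hold action=motors_on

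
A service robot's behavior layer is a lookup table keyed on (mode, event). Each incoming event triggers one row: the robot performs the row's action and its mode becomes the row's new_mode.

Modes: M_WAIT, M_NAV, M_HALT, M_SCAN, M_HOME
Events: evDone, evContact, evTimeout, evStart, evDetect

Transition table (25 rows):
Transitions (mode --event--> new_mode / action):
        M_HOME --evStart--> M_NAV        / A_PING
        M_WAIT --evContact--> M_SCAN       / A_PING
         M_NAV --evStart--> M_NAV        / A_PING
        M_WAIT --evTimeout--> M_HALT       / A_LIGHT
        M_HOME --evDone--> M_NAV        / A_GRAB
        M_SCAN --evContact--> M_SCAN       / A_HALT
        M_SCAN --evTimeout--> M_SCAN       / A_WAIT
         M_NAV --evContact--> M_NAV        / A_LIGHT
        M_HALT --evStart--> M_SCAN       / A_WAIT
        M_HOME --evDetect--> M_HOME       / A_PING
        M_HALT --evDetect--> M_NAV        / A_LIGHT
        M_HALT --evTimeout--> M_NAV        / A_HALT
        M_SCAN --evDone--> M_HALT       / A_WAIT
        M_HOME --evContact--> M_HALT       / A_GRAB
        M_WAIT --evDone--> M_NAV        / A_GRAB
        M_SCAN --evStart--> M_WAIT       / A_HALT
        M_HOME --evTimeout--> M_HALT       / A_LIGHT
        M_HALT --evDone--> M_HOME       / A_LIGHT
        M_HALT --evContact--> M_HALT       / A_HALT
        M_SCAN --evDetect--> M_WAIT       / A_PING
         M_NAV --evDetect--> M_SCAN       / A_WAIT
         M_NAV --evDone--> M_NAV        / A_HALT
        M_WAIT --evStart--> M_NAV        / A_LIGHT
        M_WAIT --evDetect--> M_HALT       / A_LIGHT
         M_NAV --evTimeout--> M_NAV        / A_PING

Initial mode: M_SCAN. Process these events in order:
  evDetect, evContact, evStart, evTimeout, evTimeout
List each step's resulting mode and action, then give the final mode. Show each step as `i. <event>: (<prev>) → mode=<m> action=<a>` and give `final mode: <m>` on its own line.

final mode: M_NAV

1. evDetect: (M_SCAN) → mode=M_WAIT action=A_PING
2. evContact: (M_WAIT) → mode=M_SCAN action=A_PING
3. evStart: (M_SCAN) → mode=M_WAIT action=A_HALT
4. evTimeout: (M_WAIT) → mode=M_HALT action=A_LIGHT
5. evTimeout: (M_HALT) → mode=M_NAV action=A_HALT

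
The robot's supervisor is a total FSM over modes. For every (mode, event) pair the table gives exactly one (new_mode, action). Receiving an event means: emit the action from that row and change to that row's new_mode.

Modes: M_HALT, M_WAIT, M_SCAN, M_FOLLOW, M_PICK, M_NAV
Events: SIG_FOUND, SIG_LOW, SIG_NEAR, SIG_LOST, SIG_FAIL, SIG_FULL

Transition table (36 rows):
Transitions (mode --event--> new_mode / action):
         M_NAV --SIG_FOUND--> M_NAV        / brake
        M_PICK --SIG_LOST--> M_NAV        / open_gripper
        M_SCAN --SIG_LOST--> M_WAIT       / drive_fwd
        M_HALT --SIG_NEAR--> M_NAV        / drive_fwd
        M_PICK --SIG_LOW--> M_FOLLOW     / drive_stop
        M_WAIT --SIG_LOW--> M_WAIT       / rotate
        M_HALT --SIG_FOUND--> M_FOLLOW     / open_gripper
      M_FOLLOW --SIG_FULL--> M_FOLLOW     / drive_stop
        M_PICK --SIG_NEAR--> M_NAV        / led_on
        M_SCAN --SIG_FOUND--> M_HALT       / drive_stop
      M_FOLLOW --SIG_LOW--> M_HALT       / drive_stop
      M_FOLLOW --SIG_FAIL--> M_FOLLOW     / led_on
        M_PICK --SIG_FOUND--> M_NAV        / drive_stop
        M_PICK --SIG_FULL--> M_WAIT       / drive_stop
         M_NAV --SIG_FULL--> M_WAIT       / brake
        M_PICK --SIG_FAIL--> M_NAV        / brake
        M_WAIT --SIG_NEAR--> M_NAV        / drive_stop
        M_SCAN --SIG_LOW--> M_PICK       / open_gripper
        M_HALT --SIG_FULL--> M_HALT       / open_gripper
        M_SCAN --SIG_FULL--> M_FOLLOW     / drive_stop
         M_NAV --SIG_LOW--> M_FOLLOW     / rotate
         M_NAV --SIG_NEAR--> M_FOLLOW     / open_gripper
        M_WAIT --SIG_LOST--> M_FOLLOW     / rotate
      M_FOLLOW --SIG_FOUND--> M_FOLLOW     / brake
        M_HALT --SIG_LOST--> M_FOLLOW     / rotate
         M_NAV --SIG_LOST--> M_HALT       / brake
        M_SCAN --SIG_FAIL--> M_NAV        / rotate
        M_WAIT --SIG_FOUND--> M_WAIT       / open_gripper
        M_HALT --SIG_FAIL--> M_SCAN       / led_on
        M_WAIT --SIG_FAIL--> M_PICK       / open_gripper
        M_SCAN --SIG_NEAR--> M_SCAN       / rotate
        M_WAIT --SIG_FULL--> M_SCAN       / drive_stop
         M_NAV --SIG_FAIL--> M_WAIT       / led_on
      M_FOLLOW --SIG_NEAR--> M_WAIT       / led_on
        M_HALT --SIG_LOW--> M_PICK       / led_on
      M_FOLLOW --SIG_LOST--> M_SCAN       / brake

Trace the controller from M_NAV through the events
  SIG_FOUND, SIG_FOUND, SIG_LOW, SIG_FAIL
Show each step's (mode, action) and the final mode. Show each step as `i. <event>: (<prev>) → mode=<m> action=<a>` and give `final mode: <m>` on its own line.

final mode: M_FOLLOW

1. SIG_FOUND: (M_NAV) → mode=M_NAV action=brake
2. SIG_FOUND: (M_NAV) → mode=M_NAV action=brake
3. SIG_LOW: (M_NAV) → mode=M_FOLLOW action=rotate
4. SIG_FAIL: (M_FOLLOW) → mode=M_FOLLOW action=led_on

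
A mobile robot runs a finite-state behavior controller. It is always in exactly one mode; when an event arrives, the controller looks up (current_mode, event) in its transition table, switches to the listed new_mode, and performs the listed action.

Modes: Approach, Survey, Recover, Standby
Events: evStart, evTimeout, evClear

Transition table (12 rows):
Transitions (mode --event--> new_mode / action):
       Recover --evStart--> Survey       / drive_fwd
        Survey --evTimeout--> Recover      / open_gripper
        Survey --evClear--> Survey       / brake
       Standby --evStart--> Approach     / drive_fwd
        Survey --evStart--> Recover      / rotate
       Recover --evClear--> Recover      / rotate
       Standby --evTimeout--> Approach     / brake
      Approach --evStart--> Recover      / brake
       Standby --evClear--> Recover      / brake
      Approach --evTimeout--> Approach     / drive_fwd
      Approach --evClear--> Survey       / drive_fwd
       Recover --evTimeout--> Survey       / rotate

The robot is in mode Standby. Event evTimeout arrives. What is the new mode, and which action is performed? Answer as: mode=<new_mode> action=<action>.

mode=Approach action=brake

current mode = Standby; filter table to that mode:
  (Standby, evStart) → (Approach, drive_fwd)
  (Standby, evTimeout) → (Approach, brake)  ← event matches
  (Standby, evClear) → (Recover, brake)
event = evTimeout selects (Approach, brake)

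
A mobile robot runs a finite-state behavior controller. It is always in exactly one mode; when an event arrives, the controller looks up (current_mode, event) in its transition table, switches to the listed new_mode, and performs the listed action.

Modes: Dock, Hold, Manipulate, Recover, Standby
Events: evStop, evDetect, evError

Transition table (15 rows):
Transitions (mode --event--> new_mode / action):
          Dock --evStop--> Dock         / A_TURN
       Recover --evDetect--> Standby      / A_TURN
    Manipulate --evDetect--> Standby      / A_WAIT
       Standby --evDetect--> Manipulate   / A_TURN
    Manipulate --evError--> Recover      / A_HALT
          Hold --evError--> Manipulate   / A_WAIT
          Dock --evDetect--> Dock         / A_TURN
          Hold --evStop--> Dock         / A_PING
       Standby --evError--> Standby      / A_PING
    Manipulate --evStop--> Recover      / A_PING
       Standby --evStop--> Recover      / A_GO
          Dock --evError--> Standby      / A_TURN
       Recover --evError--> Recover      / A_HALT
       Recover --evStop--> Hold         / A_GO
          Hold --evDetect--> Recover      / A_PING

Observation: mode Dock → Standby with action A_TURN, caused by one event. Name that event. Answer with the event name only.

evError

try evStop: (Dock, evStop) → (Dock, A_TURN)
try evDetect: (Dock, evDetect) → (Dock, A_TURN)
try evError: (Dock, evError) → (Standby, A_TURN)  ← matches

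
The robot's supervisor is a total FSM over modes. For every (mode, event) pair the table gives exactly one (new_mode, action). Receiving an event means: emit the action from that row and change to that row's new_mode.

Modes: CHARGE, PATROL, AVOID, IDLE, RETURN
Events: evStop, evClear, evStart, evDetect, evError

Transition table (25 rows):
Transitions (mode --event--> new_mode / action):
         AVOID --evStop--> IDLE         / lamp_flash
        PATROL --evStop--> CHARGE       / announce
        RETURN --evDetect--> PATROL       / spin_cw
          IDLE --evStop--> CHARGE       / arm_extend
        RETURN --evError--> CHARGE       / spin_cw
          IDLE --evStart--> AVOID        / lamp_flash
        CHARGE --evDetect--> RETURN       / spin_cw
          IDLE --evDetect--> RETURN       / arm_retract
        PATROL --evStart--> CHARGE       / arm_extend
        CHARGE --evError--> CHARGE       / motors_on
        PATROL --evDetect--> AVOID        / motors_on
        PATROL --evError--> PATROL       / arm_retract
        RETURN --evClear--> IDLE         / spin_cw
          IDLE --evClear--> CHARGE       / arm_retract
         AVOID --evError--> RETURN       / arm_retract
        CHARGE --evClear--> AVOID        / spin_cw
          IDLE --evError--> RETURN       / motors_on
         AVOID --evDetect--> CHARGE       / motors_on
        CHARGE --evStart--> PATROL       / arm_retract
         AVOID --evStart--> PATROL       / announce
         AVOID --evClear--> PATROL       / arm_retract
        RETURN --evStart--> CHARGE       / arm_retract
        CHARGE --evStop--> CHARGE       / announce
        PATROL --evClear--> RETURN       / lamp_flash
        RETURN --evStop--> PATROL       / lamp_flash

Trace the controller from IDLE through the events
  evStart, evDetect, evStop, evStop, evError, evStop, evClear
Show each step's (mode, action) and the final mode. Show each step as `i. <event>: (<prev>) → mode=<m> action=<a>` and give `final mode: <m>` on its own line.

1. evStart: (IDLE) → mode=AVOID action=lamp_flash
2. evDetect: (AVOID) → mode=CHARGE action=motors_on
3. evStop: (CHARGE) → mode=CHARGE action=announce
4. evStop: (CHARGE) → mode=CHARGE action=announce
5. evError: (CHARGE) → mode=CHARGE action=motors_on
6. evStop: (CHARGE) → mode=CHARGE action=announce
7. evClear: (CHARGE) → mode=AVOID action=spin_cw

final mode: AVOID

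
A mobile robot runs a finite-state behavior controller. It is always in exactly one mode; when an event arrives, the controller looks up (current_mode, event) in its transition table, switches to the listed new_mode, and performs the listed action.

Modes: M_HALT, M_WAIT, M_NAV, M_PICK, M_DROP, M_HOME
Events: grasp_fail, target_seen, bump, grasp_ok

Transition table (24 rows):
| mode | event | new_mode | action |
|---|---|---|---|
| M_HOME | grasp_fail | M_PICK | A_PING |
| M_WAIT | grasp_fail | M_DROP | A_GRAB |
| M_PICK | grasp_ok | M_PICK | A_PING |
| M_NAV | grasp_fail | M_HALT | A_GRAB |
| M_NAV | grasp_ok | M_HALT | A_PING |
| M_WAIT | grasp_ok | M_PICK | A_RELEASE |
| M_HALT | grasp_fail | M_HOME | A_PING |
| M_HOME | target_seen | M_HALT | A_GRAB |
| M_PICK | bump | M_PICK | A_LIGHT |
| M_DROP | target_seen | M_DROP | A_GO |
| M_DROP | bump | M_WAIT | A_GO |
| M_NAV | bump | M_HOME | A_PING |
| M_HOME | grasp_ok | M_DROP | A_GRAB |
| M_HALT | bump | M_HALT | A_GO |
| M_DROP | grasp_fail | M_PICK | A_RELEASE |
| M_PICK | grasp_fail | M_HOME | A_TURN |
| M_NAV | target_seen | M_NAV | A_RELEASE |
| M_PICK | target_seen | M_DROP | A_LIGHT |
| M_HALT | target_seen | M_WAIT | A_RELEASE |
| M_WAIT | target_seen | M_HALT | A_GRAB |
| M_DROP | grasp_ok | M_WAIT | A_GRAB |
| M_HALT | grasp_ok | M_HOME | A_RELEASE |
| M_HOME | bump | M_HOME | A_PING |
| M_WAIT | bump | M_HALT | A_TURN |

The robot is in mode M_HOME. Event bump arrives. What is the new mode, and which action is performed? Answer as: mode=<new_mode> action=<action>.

mode=M_HOME action=A_PING

current mode = M_HOME; filter table to that mode:
  (M_HOME, grasp_fail) → (M_PICK, A_PING)
  (M_HOME, target_seen) → (M_HALT, A_GRAB)
  (M_HOME, grasp_ok) → (M_DROP, A_GRAB)
  (M_HOME, bump) → (M_HOME, A_PING)  ← event matches
event = bump selects (M_HOME, A_PING)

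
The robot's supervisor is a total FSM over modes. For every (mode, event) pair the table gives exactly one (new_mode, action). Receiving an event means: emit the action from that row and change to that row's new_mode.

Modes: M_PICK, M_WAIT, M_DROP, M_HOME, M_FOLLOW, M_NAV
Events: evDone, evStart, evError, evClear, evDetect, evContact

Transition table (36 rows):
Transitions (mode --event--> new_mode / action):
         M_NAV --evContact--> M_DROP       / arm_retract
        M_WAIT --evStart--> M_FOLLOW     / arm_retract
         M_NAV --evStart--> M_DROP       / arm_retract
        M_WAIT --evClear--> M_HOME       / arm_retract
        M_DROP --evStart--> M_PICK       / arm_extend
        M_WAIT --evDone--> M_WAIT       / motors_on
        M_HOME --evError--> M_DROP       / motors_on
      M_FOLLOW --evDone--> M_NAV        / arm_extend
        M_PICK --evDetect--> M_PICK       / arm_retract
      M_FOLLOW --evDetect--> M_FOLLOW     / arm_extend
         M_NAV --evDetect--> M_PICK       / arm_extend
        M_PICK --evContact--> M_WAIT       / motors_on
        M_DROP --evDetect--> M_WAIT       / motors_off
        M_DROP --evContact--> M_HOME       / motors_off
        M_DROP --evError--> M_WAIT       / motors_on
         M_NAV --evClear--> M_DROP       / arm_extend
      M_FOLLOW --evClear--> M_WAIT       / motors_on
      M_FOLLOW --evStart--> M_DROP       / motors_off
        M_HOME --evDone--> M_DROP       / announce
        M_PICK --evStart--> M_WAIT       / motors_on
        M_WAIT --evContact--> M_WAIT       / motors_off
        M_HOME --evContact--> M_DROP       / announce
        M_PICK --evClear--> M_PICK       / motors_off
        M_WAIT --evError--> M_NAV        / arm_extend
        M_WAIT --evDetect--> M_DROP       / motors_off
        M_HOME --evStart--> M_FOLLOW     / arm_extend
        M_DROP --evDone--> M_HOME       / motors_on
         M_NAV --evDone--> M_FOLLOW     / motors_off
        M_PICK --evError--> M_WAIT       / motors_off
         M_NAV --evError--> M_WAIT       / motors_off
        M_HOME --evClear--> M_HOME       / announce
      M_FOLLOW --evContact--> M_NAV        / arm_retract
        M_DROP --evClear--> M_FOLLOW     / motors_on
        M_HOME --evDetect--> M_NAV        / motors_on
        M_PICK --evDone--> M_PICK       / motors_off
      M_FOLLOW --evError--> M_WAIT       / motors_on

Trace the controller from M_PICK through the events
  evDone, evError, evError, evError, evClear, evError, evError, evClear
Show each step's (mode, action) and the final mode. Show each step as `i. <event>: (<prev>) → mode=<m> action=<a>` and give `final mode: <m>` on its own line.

1. evDone: (M_PICK) → mode=M_PICK action=motors_off
2. evError: (M_PICK) → mode=M_WAIT action=motors_off
3. evError: (M_WAIT) → mode=M_NAV action=arm_extend
4. evError: (M_NAV) → mode=M_WAIT action=motors_off
5. evClear: (M_WAIT) → mode=M_HOME action=arm_retract
6. evError: (M_HOME) → mode=M_DROP action=motors_on
7. evError: (M_DROP) → mode=M_WAIT action=motors_on
8. evClear: (M_WAIT) → mode=M_HOME action=arm_retract

final mode: M_HOME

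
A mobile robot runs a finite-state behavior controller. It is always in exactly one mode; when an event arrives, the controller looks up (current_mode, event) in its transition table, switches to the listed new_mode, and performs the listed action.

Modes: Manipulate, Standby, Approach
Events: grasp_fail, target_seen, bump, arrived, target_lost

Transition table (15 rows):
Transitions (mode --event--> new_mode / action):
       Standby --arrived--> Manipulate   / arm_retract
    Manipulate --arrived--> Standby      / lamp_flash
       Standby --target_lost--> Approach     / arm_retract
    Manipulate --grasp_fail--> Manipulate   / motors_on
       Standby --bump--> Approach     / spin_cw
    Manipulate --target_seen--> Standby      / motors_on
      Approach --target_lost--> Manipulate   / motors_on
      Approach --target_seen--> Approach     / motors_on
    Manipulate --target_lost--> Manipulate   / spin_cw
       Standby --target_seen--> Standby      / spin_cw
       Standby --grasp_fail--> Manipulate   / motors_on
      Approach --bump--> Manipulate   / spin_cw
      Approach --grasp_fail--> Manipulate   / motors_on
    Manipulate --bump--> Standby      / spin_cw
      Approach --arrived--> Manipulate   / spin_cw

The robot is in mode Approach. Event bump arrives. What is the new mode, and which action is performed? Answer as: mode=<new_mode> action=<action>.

mode=Manipulate action=spin_cw

current mode = Approach; filter table to that mode:
  (Approach, target_lost) → (Manipulate, motors_on)
  (Approach, target_seen) → (Approach, motors_on)
  (Approach, bump) → (Manipulate, spin_cw)  ← event matches
  (Approach, grasp_fail) → (Manipulate, motors_on)
  (Approach, arrived) → (Manipulate, spin_cw)
event = bump selects (Manipulate, spin_cw)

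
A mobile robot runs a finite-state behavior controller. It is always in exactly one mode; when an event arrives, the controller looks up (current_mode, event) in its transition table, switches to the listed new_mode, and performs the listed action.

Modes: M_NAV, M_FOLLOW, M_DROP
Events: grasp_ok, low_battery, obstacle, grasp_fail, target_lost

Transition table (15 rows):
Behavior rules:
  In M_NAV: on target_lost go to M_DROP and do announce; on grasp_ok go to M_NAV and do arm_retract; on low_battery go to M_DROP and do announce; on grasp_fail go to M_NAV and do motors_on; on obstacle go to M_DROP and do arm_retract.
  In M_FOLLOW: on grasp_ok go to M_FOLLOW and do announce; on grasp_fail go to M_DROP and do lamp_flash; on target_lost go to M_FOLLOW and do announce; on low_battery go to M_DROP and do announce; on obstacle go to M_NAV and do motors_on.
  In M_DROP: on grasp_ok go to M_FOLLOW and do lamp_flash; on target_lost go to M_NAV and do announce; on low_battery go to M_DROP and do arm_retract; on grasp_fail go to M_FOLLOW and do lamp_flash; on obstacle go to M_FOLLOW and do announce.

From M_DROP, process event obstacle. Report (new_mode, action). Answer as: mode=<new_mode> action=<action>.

mode=M_FOLLOW action=announce

current mode = M_DROP; filter table to that mode:
  (M_DROP, grasp_ok) → (M_FOLLOW, lamp_flash)
  (M_DROP, target_lost) → (M_NAV, announce)
  (M_DROP, low_battery) → (M_DROP, arm_retract)
  (M_DROP, grasp_fail) → (M_FOLLOW, lamp_flash)
  (M_DROP, obstacle) → (M_FOLLOW, announce)  ← event matches
event = obstacle selects (M_FOLLOW, announce)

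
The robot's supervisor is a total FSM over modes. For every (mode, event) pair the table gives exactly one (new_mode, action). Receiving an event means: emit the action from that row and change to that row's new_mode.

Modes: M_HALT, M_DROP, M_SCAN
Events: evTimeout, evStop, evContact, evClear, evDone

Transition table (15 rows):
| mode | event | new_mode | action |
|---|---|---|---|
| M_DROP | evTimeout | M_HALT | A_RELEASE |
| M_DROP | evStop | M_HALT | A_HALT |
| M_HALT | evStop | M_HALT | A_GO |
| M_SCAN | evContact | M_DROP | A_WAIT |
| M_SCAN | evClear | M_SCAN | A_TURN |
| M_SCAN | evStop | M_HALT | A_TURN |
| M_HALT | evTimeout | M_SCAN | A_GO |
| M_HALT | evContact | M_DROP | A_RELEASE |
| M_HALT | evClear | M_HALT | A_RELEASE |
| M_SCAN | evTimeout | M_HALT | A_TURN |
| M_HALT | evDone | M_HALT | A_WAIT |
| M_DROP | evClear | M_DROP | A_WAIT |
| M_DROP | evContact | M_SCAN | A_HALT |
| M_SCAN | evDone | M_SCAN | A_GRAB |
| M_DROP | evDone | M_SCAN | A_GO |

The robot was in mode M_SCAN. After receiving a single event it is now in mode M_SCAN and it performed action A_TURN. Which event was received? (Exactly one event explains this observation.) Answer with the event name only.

try evTimeout: (M_SCAN, evTimeout) → (M_HALT, A_TURN)
try evStop: (M_SCAN, evStop) → (M_HALT, A_TURN)
try evContact: (M_SCAN, evContact) → (M_DROP, A_WAIT)
try evClear: (M_SCAN, evClear) → (M_SCAN, A_TURN)  ← matches
try evDone: (M_SCAN, evDone) → (M_SCAN, A_GRAB)

evClear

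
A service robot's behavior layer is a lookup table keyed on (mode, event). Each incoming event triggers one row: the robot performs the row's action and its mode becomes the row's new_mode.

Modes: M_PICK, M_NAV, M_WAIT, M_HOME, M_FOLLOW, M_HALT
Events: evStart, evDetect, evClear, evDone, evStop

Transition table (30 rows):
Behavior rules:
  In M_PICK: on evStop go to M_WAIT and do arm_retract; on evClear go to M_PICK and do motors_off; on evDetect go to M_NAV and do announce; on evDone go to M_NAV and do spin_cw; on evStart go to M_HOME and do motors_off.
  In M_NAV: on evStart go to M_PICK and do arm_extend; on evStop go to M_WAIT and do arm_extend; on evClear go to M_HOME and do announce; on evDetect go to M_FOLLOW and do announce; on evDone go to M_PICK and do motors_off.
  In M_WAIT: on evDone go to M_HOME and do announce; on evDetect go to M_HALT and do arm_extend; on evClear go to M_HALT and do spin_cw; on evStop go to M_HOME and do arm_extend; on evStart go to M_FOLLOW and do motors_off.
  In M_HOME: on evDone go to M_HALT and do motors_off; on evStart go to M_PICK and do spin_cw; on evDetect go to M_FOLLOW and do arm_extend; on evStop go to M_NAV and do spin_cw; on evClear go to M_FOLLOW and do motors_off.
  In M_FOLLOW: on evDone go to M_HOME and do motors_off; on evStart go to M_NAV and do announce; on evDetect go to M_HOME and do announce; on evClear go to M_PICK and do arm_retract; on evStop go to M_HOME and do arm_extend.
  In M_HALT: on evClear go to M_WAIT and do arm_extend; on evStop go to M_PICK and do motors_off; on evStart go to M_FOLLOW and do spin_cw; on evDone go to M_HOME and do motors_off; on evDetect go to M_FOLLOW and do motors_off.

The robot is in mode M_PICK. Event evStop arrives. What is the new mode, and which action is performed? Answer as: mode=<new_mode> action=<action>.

current mode = M_PICK; filter table to that mode:
  (M_PICK, evStop) → (M_WAIT, arm_retract)  ← event matches
  (M_PICK, evClear) → (M_PICK, motors_off)
  (M_PICK, evDetect) → (M_NAV, announce)
  (M_PICK, evDone) → (M_NAV, spin_cw)
  (M_PICK, evStart) → (M_HOME, motors_off)
event = evStop selects (M_WAIT, arm_retract)

mode=M_WAIT action=arm_retract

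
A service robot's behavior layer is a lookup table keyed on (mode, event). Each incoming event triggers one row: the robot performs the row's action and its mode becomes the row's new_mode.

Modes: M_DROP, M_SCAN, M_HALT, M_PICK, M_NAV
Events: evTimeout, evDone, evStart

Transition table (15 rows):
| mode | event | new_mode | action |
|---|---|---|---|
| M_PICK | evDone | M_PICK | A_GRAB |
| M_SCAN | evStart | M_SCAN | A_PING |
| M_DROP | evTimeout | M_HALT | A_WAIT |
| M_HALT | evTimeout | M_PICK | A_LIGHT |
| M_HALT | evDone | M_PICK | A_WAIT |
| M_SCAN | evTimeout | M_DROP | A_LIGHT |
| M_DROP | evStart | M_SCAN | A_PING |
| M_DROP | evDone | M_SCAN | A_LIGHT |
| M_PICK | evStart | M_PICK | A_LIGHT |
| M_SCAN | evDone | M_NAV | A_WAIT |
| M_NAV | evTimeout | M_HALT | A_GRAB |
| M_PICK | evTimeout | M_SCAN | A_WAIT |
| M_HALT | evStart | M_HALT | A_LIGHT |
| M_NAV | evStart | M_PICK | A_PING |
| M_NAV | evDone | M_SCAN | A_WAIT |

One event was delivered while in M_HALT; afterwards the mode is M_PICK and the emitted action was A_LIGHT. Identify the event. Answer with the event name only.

evTimeout

try evTimeout: (M_HALT, evTimeout) → (M_PICK, A_LIGHT)  ← matches
try evDone: (M_HALT, evDone) → (M_PICK, A_WAIT)
try evStart: (M_HALT, evStart) → (M_HALT, A_LIGHT)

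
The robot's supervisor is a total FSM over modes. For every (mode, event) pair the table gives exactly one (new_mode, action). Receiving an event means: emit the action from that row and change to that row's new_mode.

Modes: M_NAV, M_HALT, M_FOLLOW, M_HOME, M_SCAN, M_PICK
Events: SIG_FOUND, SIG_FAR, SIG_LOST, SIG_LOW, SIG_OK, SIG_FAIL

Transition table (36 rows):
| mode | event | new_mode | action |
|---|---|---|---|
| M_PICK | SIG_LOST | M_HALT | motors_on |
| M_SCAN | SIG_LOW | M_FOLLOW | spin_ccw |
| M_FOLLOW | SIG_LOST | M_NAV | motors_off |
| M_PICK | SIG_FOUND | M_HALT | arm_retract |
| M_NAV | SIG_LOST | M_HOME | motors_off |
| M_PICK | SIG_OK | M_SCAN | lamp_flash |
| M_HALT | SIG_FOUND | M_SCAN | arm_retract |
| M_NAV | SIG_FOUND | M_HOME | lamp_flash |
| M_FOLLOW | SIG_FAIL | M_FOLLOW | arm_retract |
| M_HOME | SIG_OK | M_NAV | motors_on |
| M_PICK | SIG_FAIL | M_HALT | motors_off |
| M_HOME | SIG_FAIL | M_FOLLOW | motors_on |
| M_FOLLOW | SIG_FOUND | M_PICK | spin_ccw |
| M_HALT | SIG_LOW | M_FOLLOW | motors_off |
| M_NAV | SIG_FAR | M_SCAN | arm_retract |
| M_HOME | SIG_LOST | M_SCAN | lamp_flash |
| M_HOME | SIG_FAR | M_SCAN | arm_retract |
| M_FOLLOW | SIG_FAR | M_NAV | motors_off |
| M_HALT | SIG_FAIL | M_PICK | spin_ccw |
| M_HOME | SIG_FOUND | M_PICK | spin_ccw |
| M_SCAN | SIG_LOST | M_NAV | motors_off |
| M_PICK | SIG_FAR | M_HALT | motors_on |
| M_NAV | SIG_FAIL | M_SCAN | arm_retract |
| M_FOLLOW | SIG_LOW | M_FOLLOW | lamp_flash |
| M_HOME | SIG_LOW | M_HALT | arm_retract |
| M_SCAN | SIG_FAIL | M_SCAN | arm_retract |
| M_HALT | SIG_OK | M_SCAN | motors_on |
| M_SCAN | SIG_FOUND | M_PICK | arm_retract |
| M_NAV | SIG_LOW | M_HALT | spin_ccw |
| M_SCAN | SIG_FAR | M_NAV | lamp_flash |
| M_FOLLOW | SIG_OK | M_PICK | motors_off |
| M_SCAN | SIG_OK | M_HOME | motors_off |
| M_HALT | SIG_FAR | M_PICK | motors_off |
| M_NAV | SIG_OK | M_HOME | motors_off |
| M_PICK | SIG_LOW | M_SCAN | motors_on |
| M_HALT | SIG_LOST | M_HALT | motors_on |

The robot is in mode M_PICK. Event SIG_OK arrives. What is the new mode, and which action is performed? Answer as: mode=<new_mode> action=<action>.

mode=M_SCAN action=lamp_flash

current mode = M_PICK; filter table to that mode:
  (M_PICK, SIG_LOST) → (M_HALT, motors_on)
  (M_PICK, SIG_FOUND) → (M_HALT, arm_retract)
  (M_PICK, SIG_OK) → (M_SCAN, lamp_flash)  ← event matches
  (M_PICK, SIG_FAIL) → (M_HALT, motors_off)
  (M_PICK, SIG_FAR) → (M_HALT, motors_on)
  (M_PICK, SIG_LOW) → (M_SCAN, motors_on)
event = SIG_OK selects (M_SCAN, lamp_flash)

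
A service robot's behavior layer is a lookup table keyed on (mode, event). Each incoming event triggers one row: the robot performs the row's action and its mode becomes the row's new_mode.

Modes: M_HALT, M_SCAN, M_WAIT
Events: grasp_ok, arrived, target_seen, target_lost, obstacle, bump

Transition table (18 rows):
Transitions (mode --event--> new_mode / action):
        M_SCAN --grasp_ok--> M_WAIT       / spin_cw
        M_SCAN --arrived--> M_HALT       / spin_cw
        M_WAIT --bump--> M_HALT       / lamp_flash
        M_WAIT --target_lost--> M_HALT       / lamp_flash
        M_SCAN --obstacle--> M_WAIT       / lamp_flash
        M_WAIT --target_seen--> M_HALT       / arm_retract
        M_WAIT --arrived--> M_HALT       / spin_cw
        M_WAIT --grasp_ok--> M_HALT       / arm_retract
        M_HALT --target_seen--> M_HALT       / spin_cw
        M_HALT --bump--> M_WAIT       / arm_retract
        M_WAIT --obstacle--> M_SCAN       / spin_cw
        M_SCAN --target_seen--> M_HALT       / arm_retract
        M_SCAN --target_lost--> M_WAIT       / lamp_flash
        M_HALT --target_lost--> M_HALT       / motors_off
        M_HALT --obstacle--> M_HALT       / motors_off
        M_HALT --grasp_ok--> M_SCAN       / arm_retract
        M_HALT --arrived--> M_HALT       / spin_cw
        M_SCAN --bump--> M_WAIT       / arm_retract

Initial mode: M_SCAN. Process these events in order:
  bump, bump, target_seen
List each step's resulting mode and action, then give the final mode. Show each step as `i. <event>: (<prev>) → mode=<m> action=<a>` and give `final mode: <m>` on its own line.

final mode: M_HALT

1. bump: (M_SCAN) → mode=M_WAIT action=arm_retract
2. bump: (M_WAIT) → mode=M_HALT action=lamp_flash
3. target_seen: (M_HALT) → mode=M_HALT action=spin_cw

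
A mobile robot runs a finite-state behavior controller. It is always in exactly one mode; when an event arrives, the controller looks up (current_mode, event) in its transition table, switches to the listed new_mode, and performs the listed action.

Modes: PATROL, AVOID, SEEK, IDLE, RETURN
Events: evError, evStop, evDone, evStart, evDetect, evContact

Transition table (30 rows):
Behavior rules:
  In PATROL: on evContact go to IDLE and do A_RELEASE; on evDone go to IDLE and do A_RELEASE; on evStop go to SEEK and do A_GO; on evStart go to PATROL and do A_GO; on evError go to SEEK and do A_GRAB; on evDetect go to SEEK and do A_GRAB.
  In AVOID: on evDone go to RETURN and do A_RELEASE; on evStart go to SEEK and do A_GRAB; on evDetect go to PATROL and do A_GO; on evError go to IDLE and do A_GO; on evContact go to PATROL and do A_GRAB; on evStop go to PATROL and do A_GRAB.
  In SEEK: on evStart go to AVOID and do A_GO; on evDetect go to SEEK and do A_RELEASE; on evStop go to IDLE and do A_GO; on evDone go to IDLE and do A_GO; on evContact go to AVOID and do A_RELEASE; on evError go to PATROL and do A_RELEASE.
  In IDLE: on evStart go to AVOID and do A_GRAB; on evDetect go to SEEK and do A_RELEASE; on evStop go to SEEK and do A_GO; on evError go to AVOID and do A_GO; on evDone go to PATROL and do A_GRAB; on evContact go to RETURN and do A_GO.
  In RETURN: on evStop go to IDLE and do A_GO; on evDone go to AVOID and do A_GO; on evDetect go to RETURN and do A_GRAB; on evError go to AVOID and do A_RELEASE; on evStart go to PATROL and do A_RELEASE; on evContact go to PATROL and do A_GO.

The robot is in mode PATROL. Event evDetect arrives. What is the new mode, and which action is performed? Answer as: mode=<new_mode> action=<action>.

mode=SEEK action=A_GRAB

current mode = PATROL; filter table to that mode:
  (PATROL, evContact) → (IDLE, A_RELEASE)
  (PATROL, evDone) → (IDLE, A_RELEASE)
  (PATROL, evStop) → (SEEK, A_GO)
  (PATROL, evStart) → (PATROL, A_GO)
  (PATROL, evError) → (SEEK, A_GRAB)
  (PATROL, evDetect) → (SEEK, A_GRAB)  ← event matches
event = evDetect selects (SEEK, A_GRAB)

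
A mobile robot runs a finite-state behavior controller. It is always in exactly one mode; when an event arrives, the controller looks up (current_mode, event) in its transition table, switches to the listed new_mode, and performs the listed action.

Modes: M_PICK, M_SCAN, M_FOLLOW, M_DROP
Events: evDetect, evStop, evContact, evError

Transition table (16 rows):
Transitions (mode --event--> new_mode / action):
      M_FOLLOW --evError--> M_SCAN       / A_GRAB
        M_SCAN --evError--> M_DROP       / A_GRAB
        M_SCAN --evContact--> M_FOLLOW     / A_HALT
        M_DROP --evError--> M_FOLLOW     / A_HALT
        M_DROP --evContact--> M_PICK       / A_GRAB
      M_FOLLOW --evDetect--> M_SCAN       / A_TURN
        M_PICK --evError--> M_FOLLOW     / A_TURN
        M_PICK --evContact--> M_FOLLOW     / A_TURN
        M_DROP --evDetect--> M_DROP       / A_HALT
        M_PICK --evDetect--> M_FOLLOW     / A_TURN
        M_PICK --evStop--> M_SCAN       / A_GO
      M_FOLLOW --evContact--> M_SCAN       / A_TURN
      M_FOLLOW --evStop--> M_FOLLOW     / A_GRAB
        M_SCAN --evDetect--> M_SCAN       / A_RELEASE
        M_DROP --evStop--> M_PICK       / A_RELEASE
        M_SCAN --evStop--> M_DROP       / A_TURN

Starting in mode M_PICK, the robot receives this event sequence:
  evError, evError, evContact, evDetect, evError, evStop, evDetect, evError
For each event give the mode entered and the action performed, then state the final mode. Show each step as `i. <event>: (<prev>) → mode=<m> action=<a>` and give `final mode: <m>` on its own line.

1. evError: (M_PICK) → mode=M_FOLLOW action=A_TURN
2. evError: (M_FOLLOW) → mode=M_SCAN action=A_GRAB
3. evContact: (M_SCAN) → mode=M_FOLLOW action=A_HALT
4. evDetect: (M_FOLLOW) → mode=M_SCAN action=A_TURN
5. evError: (M_SCAN) → mode=M_DROP action=A_GRAB
6. evStop: (M_DROP) → mode=M_PICK action=A_RELEASE
7. evDetect: (M_PICK) → mode=M_FOLLOW action=A_TURN
8. evError: (M_FOLLOW) → mode=M_SCAN action=A_GRAB

final mode: M_SCAN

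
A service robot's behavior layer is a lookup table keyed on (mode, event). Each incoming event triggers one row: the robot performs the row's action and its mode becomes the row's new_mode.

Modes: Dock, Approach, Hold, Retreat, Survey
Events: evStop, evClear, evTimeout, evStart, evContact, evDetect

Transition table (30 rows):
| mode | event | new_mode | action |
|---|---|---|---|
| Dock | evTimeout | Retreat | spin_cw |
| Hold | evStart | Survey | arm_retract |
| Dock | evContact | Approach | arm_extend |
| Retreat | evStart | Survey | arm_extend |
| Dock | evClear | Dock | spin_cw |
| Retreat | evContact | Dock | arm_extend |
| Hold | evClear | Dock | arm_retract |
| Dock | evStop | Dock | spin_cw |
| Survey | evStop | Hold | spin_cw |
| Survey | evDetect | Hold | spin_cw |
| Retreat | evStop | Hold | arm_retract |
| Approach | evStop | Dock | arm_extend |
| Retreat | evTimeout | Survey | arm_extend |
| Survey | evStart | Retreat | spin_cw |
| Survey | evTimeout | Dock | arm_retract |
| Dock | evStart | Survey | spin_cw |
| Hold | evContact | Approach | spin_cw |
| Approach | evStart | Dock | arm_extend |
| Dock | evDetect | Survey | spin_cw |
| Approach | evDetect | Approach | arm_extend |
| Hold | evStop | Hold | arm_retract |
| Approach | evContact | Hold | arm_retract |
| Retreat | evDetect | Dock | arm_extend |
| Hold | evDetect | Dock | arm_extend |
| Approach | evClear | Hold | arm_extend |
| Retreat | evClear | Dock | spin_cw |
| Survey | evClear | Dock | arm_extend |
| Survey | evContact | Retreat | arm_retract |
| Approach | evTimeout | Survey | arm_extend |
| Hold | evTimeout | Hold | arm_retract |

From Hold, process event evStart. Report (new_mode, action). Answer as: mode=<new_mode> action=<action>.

mode=Survey action=arm_retract

current mode = Hold; filter table to that mode:
  (Hold, evStart) → (Survey, arm_retract)  ← event matches
  (Hold, evClear) → (Dock, arm_retract)
  (Hold, evContact) → (Approach, spin_cw)
  (Hold, evStop) → (Hold, arm_retract)
  (Hold, evDetect) → (Dock, arm_extend)
  (Hold, evTimeout) → (Hold, arm_retract)
event = evStart selects (Survey, arm_retract)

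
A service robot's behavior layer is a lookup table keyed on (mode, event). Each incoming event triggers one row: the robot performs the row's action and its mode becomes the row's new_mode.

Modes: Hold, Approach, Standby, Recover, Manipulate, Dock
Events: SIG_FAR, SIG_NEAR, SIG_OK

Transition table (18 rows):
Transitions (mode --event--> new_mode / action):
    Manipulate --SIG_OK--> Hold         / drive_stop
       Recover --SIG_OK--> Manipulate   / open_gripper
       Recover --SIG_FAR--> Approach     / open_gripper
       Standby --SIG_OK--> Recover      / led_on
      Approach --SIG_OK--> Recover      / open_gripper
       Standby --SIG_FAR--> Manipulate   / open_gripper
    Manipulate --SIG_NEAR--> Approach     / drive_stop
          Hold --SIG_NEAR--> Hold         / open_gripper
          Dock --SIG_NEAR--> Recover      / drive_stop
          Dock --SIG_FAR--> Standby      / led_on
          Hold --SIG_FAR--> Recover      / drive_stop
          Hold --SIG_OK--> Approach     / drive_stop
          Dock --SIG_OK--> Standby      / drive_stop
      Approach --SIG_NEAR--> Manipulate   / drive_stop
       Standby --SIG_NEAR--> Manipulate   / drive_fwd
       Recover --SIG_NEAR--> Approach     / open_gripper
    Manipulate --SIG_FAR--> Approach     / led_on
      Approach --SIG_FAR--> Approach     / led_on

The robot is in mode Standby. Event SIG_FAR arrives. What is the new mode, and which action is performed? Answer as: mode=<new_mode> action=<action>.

mode=Manipulate action=open_gripper

current mode = Standby; filter table to that mode:
  (Standby, SIG_OK) → (Recover, led_on)
  (Standby, SIG_FAR) → (Manipulate, open_gripper)  ← event matches
  (Standby, SIG_NEAR) → (Manipulate, drive_fwd)
event = SIG_FAR selects (Manipulate, open_gripper)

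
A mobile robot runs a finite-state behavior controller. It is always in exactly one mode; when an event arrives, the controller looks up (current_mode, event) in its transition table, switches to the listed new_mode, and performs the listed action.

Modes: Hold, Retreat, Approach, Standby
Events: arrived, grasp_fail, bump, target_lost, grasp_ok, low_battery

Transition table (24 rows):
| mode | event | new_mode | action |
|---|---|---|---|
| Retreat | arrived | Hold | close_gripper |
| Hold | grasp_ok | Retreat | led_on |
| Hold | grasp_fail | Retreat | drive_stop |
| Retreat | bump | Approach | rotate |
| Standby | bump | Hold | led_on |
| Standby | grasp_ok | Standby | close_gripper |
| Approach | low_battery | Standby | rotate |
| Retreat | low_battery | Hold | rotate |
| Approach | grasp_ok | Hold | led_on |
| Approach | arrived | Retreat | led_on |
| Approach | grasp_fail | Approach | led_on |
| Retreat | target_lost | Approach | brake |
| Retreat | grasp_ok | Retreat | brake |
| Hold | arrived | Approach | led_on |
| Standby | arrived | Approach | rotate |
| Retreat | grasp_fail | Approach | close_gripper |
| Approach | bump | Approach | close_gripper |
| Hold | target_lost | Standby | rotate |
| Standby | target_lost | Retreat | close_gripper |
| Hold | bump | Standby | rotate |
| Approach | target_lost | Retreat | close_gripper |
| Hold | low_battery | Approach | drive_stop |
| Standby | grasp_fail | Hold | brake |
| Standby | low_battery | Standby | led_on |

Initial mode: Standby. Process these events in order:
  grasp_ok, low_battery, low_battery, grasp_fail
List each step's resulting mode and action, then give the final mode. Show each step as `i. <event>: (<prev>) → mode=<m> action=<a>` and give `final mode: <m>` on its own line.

1. grasp_ok: (Standby) → mode=Standby action=close_gripper
2. low_battery: (Standby) → mode=Standby action=led_on
3. low_battery: (Standby) → mode=Standby action=led_on
4. grasp_fail: (Standby) → mode=Hold action=brake

final mode: Hold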